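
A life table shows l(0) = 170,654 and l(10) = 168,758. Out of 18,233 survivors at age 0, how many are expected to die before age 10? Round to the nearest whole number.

203

The relevant probability is 1 − 168,758/170,654 = 0.011110.
Expected number = 18,233 × 0.011110 = 203.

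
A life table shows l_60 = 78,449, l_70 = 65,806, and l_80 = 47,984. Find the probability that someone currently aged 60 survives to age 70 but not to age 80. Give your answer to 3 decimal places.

0.227

We want 10|10q60 = (l_70 − l_80)/l_60.
This is the probability of reaching 70 but not 80, conditional on being alive at 60: (l_70 − l_80) / l_60.
= (65,806 − 47,984) / 78,449 = 17,822 / 78,449 = 0.227179.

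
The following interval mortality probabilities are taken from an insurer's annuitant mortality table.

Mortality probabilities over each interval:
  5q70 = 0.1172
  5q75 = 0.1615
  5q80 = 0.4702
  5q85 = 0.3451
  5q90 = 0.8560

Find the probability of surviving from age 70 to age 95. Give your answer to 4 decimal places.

The overall survival probability is (1 − 0.1172) × (1 − 0.1615) × (1 − 0.4702) × (1 − 0.3451) × (1 − 0.8560).
= 0.8828 × 0.8385 × 0.5298 × 0.6549 × 0.1440 = 0.036984.

0.0370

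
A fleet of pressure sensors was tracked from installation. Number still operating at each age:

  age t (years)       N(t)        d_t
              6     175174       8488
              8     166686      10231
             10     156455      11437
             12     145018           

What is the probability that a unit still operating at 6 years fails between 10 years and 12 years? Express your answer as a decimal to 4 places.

This is the probability of reaching 10 but not 12, conditional on being operational at 6: (N(10) − N(12)) / N(6).
= (156455 − 145018) / 175174 = 11437 / 175174 = 0.065289.

0.0653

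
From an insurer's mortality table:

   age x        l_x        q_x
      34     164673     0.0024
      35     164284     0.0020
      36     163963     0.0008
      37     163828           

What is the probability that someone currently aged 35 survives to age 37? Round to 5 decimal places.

We want 2p35 = l_37/l_35.
The conditional survival probability is l_37/l_35 = 163828/164284 = 0.997224.

0.99722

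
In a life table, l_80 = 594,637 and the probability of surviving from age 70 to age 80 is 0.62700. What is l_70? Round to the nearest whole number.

948384

l_70 = l_80 / p = 594,637 / 0.62700 = 948384.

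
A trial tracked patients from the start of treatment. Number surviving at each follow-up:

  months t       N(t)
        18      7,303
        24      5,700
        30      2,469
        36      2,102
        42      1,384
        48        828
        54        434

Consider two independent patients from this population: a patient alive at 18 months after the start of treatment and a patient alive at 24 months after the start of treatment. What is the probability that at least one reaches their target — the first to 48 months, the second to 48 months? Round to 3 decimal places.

0.242

p₁ = N(48)/N(18) = 828/7,303 = 0.113378; p₂ = N(48)/N(24) = 828/5,700 = 0.145263.
P(at least one) = 1 − (1−p₁)(1−p₂) = 1 − 0.886622 × 0.854737 = 0.242171.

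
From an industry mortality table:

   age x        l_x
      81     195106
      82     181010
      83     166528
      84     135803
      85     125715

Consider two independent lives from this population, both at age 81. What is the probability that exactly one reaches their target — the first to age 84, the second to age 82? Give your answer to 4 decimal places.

p₁ = l_84/l_81 = 135803/195106 = 0.696047; p₂ = l_82/l_81 = 181010/195106 = 0.927752.
P(exactly one) = p₁(1−p₂) + (1−p₁)p₂ = 0.050288 + 0.281993 = 0.332281.

0.3323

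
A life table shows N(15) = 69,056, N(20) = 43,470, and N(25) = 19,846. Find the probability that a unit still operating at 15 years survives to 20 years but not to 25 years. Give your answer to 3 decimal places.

This is the probability of reaching 20 but not 25, conditional on being operational at 15: (N(20) − N(25)) / N(15).
= (43,470 − 19,846) / 69,056 = 23,624 / 69,056 = 0.342099.

0.342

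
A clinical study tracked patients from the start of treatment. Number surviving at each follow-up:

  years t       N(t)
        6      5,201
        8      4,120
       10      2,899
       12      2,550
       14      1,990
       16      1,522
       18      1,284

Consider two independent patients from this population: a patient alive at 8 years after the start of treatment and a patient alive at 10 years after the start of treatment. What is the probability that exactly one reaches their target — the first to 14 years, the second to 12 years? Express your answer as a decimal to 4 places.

0.5129

p₁ = N(14)/N(8) = 1,990/4,120 = 0.483010; p₂ = N(12)/N(10) = 2,550/2,899 = 0.879614.
P(exactly one) = p₁(1−p₂) + (1−p₁)p₂ = 0.058148 + 0.454752 = 0.512899.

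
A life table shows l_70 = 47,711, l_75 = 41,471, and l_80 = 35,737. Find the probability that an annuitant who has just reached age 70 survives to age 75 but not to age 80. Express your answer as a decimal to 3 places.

0.120

We want 5|5q70 = (l_75 − l_80)/l_70.
This is the probability of reaching 75 but not 80, conditional on being alive at 70: (l_75 − l_80) / l_70.
= (41,471 − 35,737) / 47,711 = 5,734 / 47,711 = 0.120182.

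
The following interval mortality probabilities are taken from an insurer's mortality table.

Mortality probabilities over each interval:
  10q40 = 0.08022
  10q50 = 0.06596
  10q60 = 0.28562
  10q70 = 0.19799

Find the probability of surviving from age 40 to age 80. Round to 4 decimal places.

The overall survival probability is (1 − 0.08022) × (1 − 0.06596) × (1 − 0.28562) × (1 − 0.19799).
= 0.91978 × 0.93404 × 0.71438 × 0.80201 = 0.492219.

0.4922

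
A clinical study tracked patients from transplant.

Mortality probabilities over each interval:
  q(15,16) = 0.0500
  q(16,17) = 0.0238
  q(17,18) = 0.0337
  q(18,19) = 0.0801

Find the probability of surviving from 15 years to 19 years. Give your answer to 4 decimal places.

P(survive 15→19) = (1 − 0.0500) × (1 − 0.0238) × (1 − 0.0337) × (1 − 0.0801).
= 0.9500 × 0.9762 × 0.9663 × 0.9199 = 0.824356.

0.8244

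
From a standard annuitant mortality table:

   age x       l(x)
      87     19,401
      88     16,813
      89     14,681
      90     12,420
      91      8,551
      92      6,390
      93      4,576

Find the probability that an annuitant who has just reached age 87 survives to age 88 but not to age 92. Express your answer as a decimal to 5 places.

0.53724

This is the probability of reaching 88 but not 92, conditional on being alive at 87: (l(88) − l(92)) / l(87).
= (16,813 − 6,390) / 19,401 = 10,423 / 19,401 = 0.537240.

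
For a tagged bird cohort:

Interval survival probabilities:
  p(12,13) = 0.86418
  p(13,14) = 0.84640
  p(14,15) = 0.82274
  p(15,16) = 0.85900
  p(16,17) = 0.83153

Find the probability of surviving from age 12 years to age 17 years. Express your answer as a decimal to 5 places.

The overall survival probability is 0.86418 × 0.84640 × 0.82274 × 0.85900 × 0.83153.
= 0.429847.

0.42985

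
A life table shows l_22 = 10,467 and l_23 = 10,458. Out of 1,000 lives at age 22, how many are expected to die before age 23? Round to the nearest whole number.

1

The relevant probability is 1 − 10,458/10,467 = 0.000860.
Expected number = 1,000 × 0.000860 = 1.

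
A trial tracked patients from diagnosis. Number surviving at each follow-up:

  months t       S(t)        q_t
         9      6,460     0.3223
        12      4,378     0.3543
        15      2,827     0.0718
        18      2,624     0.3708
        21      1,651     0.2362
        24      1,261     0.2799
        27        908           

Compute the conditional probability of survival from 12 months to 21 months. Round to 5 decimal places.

0.37711

The conditional survival probability is S(21)/S(12) = 1,651/4,378 = 0.377113.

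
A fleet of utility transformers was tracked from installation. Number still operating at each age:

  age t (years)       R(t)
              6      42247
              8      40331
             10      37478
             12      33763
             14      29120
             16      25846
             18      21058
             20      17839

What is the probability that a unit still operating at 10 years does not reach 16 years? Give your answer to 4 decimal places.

0.3104

P(fail before 16 | operational at 10) = 1 − R(16)/R(10) = 1 − 25846/37478 = (11632)/37478 = 0.310369.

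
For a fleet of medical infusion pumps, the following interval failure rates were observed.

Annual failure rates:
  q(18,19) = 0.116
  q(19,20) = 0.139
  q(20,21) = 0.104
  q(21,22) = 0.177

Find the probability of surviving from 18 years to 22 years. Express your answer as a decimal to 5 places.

0.56126

Survival from 18 to 22 is the product of surviving each interval: (1 − 0.116) × (1 − 0.139) × (1 − 0.104) × (1 − 0.177).
= 0.884 × 0.861 × 0.896 × 0.823 = 0.561259.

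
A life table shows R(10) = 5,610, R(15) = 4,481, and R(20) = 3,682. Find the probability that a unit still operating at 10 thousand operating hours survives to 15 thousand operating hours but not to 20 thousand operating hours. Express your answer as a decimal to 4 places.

0.1424

This is the probability of reaching 15 but not 20, conditional on being operational at 10: (R(15) − R(20)) / R(10).
= (4,481 − 3,682) / 5,610 = 799 / 5,610 = 0.142424.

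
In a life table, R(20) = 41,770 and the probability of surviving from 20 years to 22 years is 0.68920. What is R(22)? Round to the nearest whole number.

R(22) = R(20) × p = 41,770 × 0.68920 = 28788.

28788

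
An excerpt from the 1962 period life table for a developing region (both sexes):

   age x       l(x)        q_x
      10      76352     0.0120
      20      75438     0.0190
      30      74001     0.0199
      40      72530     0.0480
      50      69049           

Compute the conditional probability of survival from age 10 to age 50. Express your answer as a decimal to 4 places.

The conditional survival probability is l(50)/l(10) = 69049/76352 = 0.904351.

0.9044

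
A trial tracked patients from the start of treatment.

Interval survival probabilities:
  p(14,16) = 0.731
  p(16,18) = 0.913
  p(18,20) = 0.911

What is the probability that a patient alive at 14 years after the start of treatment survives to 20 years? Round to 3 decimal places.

P(survive 14→20) = 0.731 × 0.913 × 0.911.
= 0.608004.

0.608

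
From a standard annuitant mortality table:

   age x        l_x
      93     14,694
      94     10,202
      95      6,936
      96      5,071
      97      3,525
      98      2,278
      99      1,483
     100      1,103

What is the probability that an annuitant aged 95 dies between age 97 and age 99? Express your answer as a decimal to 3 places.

0.294

We want 2|2q95 = (l_97 − l_99)/l_95.
This is the probability of reaching 97 but not 99, conditional on being alive at 95: (l_97 − l_99) / l_95.
= (3,525 − 1,483) / 6,936 = 2,042 / 6,936 = 0.294406.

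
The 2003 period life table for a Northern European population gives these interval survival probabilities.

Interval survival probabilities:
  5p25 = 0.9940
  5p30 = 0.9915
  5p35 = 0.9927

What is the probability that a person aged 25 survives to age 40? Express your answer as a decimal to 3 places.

0.978

The overall survival probability is 0.9940 × 0.9915 × 0.9927.
= 0.978356.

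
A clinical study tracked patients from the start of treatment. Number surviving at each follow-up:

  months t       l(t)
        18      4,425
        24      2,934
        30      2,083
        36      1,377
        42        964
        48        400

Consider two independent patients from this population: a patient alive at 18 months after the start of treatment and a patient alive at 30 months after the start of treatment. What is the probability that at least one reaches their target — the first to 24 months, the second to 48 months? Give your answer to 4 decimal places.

0.7278

p₁ = l(24)/l(18) = 2,934/4,425 = 0.663051; p₂ = l(48)/l(30) = 400/2,083 = 0.192031.
P(at least one) = 1 − (1−p₁)(1−p₂) = 1 − 0.336949 × 0.807969 = 0.727756.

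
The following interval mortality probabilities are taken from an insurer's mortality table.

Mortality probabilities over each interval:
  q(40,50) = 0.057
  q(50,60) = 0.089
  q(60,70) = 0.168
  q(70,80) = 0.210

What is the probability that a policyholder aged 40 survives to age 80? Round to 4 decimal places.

0.5647

Survival from 40 to 80 is the product of surviving each interval: (1 − 0.057) × (1 − 0.089) × (1 − 0.168) × (1 − 0.210).
= 0.943 × 0.911 × 0.832 × 0.790 = 0.564652.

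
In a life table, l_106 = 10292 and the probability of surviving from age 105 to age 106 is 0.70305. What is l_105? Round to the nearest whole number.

l_105 = l_106 / p = 10292 / 0.70305 = 14639.

14639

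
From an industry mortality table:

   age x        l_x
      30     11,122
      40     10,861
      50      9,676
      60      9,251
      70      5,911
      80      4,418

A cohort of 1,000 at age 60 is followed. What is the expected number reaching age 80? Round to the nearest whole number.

478

The relevant probability is 4,418/9,251 = 0.477570.
Expected number = 1,000 × 0.477570 = 478.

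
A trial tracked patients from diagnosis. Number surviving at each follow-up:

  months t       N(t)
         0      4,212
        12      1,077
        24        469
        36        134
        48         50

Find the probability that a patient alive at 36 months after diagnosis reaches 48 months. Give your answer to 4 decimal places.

0.3731

The conditional survival probability is N(48)/N(36) = 50/134 = 0.373134.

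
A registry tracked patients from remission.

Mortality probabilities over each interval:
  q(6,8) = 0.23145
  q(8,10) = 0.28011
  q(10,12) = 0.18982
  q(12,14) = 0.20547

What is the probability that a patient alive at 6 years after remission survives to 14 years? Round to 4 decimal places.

The overall survival probability is (1 − 0.23145) × (1 − 0.28011) × (1 − 0.18982) × (1 − 0.20547).
= 0.76855 × 0.71989 × 0.81018 × 0.79453 = 0.356148.

0.3561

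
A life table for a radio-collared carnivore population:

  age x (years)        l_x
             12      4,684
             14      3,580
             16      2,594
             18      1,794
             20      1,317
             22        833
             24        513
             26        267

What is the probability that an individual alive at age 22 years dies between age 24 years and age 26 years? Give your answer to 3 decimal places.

This is the probability of reaching 24 but not 26, conditional on being alive at 22: (l_24 − l_26) / l_22.
= (513 − 267) / 833 = 246 / 833 = 0.295318.

0.295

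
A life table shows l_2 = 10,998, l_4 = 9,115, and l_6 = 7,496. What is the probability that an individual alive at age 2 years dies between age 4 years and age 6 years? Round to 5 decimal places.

0.14721

This is the probability of reaching 4 but not 6, conditional on being alive at 2: (l_4 − l_6) / l_2.
= (9,115 − 7,496) / 10,998 = 1,619 / 10,998 = 0.147209.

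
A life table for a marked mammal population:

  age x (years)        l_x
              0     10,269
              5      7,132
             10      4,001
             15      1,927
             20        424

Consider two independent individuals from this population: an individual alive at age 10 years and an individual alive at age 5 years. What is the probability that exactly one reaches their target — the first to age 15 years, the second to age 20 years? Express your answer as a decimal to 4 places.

p₁ = l_15/l_10 = 1,927/4,001 = 0.481630; p₂ = l_20/l_5 = 424/7,132 = 0.059450.
P(exactly one) = p₁(1−p₂) + (1−p₁)p₂ = 0.452997 + 0.030817 = 0.483814.

0.4838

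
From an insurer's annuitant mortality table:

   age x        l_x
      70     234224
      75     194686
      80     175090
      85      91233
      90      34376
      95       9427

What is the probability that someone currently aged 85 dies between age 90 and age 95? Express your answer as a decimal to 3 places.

We want 5|5q85 = (l_90 − l_95)/l_85.
This is the probability of reaching 90 but not 95, conditional on being alive at 85: (l_90 − l_95) / l_85.
= (34376 − 9427) / 91233 = 24949 / 91233 = 0.273465.

0.273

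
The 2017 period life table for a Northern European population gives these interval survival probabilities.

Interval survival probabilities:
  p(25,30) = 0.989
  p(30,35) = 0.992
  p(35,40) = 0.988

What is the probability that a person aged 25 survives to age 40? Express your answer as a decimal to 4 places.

0.9693

Survival from 25 to 40 is the product of surviving each interval: 0.989 × 0.992 × 0.988.
= 0.969315.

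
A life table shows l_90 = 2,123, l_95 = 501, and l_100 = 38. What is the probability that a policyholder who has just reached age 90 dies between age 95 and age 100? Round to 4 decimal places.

0.2181

We want 5|5q90 = (l_95 − l_100)/l_90.
This is the probability of reaching 95 but not 100, conditional on being alive at 90: (l_95 − l_100) / l_90.
= (501 − 38) / 2,123 = 463 / 2,123 = 0.218088.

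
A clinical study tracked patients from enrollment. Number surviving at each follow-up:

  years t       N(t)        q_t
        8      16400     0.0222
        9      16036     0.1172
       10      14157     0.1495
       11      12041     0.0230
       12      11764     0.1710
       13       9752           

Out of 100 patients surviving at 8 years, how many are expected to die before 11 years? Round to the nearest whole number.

27

The relevant probability is 1 − 12041/16400 = 0.265793.
Expected number = 100 × 0.265793 = 27.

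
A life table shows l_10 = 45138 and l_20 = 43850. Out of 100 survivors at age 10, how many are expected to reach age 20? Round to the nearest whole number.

97

The relevant probability is 43850/45138 = 0.971465.
Expected number = 100 × 0.971465 = 97.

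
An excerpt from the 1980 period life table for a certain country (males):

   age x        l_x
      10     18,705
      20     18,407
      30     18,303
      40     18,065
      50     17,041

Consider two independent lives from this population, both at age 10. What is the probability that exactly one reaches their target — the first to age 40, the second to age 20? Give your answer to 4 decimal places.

0.0491

p₁ = l_40/l_10 = 18,065/18,705 = 0.965785; p₂ = l_20/l_10 = 18,407/18,705 = 0.984068.
P(exactly one) = p₁(1−p₂) + (1−p₁)p₂ = 0.015387 + 0.033670 = 0.049057.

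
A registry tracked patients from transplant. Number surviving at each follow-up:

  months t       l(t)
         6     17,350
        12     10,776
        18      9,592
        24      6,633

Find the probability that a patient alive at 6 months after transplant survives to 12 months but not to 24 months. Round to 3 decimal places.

0.239

This is the probability of reaching 12 but not 24, conditional on being alive at 6: (l(12) − l(24)) / l(6).
= (10,776 − 6,633) / 17,350 = 4,143 / 17,350 = 0.238790.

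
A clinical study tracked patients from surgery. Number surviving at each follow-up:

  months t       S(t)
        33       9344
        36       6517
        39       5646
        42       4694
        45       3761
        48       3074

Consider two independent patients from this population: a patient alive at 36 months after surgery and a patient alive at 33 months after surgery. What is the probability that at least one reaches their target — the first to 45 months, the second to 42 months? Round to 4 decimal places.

0.7895

p₁ = S(45)/S(36) = 3761/6517 = 0.577106; p₂ = S(42)/S(33) = 4694/9344 = 0.502354.
P(at least one) = 1 − (1−p₁)(1−p₂) = 1 − 0.422894 × 0.497646 = 0.789548.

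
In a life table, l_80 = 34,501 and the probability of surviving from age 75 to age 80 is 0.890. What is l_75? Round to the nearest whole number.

l_75 = l_80 / p = 34,501 / 0.890 = 38765.

38765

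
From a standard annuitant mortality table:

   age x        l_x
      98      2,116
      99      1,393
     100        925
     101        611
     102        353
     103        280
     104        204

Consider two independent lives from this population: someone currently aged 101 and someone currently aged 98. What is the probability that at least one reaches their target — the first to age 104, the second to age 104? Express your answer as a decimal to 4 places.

p₁ = l_104/l_101 = 204/611 = 0.333879; p₂ = l_104/l_98 = 204/2,116 = 0.096408.
P(at least one) = 1 − (1−p₁)(1−p₂) = 1 − 0.666121 × 0.903592 = 0.398098.

0.3981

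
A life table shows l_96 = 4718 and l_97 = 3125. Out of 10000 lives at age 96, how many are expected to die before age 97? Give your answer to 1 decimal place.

The relevant probability is 1 − 3125/4718 = 0.337643.
Expected number = 10000 × 0.337643 = 3376.4.

3376.4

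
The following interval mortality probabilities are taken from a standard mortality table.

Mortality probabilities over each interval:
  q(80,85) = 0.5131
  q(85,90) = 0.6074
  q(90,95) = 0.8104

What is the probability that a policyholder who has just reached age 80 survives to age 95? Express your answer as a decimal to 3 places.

P(survive 80→95) = (1 − 0.5131) × (1 − 0.6074) × (1 − 0.8104).
= 0.4869 × 0.3926 × 0.1896 = 0.036243.

0.036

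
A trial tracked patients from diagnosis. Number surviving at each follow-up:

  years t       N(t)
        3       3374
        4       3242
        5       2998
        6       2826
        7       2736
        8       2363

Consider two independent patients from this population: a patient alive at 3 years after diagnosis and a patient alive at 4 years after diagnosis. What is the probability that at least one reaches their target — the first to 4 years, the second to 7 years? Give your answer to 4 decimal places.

0.9939

p₁ = N(4)/N(3) = 3242/3374 = 0.960877; p₂ = N(7)/N(4) = 2736/3242 = 0.843924.
P(at least one) = 1 − (1−p₁)(1−p₂) = 1 − 0.039123 × 0.156076 = 0.993894.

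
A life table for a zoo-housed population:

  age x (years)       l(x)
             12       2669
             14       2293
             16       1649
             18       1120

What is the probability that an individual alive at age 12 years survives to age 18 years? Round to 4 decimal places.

The conditional survival probability is l(18)/l(12) = 1120/2669 = 0.419633.

0.4196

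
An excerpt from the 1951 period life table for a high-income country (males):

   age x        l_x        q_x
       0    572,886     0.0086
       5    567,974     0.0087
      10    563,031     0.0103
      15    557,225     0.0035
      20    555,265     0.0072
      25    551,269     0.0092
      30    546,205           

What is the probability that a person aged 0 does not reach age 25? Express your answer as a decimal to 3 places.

0.038

P(die before 25 | alive at 0) = 1 − l_25/l_0 = 1 − 551,269/572,886 = (21,617)/572,886 = 0.037734.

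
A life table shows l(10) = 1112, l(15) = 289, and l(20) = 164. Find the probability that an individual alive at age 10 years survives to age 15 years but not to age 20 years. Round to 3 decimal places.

0.112

This is the probability of reaching 15 but not 20, conditional on being alive at 10: (l(15) − l(20)) / l(10).
= (289 − 164) / 1112 = 125 / 1112 = 0.112410.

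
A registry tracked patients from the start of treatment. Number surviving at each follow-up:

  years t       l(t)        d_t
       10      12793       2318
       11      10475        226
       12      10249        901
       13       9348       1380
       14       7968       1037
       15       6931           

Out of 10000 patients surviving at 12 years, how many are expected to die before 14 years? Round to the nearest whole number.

The relevant probability is 1 − 7968/10249 = 0.222558.
Expected number = 10000 × 0.222558 = 2226.

2226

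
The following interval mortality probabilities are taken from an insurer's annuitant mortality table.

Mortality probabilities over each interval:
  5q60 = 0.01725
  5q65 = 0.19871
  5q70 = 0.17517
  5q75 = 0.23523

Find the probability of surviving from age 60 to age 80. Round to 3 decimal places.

0.497

The overall survival probability is (1 − 0.01725) × (1 − 0.19871) × (1 − 0.17517) × (1 − 0.23523).
= 0.98275 × 0.80129 × 0.82483 × 0.76477 = 0.496739.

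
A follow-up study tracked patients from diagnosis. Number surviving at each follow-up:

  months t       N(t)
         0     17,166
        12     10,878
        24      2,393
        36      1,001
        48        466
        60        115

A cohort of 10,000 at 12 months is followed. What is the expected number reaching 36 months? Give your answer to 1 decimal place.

The relevant probability is 1,001/10,878 = 0.092021.
Expected number = 10,000 × 0.092021 = 920.2.

920.2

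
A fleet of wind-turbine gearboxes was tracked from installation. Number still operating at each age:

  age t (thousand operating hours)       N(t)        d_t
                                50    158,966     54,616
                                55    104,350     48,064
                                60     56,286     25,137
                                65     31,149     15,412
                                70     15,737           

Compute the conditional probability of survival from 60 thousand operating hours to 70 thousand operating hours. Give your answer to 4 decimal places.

0.2796

The conditional survival probability is N(70)/N(60) = 15,737/56,286 = 0.279590.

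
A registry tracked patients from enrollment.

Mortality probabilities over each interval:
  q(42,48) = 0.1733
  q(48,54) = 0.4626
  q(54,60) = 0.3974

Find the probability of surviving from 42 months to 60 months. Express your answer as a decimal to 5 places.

0.26772

P(survive 42→60) = (1 − 0.1733) × (1 − 0.4626) × (1 − 0.3974).
= 0.8267 × 0.5374 × 0.6026 = 0.267716.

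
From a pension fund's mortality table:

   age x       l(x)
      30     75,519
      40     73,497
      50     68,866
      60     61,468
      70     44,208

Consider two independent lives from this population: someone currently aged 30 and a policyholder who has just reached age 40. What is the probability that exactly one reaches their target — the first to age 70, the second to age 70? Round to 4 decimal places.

p₁ = l(70)/l(30) = 44,208/75,519 = 0.585389; p₂ = l(70)/l(40) = 44,208/73,497 = 0.601494.
P(exactly one) = p₁(1−p₂) + (1−p₁)p₂ = 0.233281 + 0.249386 = 0.482667.

0.4827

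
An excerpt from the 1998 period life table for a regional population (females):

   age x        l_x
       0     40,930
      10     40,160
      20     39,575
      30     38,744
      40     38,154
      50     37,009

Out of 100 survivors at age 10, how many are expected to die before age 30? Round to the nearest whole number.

The relevant probability is 1 − 38,744/40,160 = 0.035259.
Expected number = 100 × 0.035259 = 4.

4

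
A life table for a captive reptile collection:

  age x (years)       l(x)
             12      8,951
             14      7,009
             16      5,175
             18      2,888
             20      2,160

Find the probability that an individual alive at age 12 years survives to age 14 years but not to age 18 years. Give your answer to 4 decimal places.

This is the probability of reaching 14 but not 18, conditional on being alive at 12: (l(14) − l(18)) / l(12).
= (7,009 − 2,888) / 8,951 = 4,121 / 8,951 = 0.460395.

0.4604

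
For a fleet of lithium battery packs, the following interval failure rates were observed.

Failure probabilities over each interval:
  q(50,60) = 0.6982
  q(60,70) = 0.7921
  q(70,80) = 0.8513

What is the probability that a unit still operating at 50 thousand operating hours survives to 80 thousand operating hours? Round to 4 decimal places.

0.0093

P(survive 50→80) = (1 − 0.6982) × (1 − 0.7921) × (1 − 0.8513).
= 0.3018 × 0.2079 × 0.1487 = 0.009330.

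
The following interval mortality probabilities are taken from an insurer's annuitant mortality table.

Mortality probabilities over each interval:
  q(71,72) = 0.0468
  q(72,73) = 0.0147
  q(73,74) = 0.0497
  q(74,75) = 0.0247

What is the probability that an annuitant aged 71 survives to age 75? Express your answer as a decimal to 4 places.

P(survive 71→75) = (1 − 0.0468) × (1 − 0.0147) × (1 − 0.0497) × (1 − 0.0247).
= 0.9532 × 0.9853 × 0.9503 × 0.9753 = 0.870465.

0.8705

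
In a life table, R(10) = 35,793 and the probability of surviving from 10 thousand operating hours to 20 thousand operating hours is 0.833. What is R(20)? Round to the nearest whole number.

R(20) = R(10) × p = 35,793 × 0.833 = 29816.

29816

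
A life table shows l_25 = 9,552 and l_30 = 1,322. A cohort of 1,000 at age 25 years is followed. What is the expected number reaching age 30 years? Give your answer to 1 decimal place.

The relevant probability is 1,322/9,552 = 0.138400.
Expected number = 1,000 × 0.138400 = 138.4.

138.4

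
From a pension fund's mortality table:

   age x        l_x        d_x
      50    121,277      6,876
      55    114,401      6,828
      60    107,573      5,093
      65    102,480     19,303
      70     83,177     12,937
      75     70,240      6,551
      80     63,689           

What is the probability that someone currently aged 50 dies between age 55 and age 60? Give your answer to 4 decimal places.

This is the probability of reaching 55 but not 60, conditional on being alive at 50: (l_55 − l_60) / l_50.
= (114,401 − 107,573) / 121,277 = 6,828 / 121,277 = 0.056301.

0.0563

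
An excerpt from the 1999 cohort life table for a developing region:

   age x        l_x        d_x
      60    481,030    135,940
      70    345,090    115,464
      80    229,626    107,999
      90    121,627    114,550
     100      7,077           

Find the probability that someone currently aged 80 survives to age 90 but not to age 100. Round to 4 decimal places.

0.4989

We want 10|10q80 = (l_90 − l_100)/l_80.
This is the probability of reaching 90 but not 100, conditional on being alive at 80: (l_90 − l_100) / l_80.
= (121,627 − 7,077) / 229,626 = 114,550 / 229,626 = 0.498855.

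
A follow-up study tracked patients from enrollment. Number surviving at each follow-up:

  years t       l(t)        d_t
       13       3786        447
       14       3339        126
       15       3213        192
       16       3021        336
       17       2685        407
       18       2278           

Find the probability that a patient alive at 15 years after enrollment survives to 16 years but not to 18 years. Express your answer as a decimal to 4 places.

0.2312

This is the probability of reaching 16 but not 18, conditional on being alive at 15: (l(16) − l(18)) / l(15).
= (3021 − 2278) / 3213 = 743 / 3213 = 0.231248.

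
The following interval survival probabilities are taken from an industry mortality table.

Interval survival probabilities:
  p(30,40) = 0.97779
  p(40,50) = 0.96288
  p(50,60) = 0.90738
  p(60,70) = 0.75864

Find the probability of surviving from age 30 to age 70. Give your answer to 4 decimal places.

P(survive 30→70) = 0.97779 × 0.96288 × 0.90738 × 0.75864.
= 0.648101.

0.6481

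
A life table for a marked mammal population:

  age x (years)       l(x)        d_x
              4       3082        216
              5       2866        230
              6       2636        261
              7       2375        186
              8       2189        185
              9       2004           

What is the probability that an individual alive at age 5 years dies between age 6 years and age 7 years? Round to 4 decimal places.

0.0911

This is the probability of reaching 6 but not 7, conditional on being alive at 5: (l(6) − l(7)) / l(5).
= (2636 − 2375) / 2866 = 261 / 2866 = 0.091068.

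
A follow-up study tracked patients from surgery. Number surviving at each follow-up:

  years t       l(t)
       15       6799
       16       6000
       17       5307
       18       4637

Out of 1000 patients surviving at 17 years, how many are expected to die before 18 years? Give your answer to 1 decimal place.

The relevant probability is 1 − 4637/5307 = 0.126248.
Expected number = 1000 × 0.126248 = 126.2.

126.2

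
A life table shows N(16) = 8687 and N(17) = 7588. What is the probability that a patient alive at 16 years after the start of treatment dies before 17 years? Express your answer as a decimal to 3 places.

P(die before 17 | alive at 16) = 1 − N(17)/N(16) = 1 − 7588/8687 = (1099)/8687 = 0.126511.

0.127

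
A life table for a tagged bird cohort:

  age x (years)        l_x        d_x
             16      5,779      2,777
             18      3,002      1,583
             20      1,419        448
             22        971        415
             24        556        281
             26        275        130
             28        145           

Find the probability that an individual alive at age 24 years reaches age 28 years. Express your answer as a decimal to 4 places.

0.2608

The conditional survival probability is l_28/l_24 = 145/556 = 0.260791.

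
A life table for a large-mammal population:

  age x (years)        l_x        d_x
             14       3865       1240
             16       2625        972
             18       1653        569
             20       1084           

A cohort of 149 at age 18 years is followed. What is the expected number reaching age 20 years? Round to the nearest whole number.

The relevant probability is 1084/1653 = 0.655777.
Expected number = 149 × 0.655777 = 98.

98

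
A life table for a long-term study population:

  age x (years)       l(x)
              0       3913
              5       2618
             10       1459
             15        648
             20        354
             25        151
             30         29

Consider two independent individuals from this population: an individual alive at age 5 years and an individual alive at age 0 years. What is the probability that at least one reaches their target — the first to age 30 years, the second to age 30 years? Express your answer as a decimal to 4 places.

0.0184

p₁ = l(30)/l(5) = 29/2618 = 0.011077; p₂ = l(30)/l(0) = 29/3913 = 0.007411.
P(at least one) = 1 − (1−p₁)(1−p₂) = 1 − 0.988923 × 0.992589 = 0.018406.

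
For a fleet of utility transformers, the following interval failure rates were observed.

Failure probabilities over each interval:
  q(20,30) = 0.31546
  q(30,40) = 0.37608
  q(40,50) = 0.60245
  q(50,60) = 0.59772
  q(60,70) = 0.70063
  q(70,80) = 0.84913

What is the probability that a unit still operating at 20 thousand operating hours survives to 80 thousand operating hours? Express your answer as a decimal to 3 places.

Survival from 20 to 80 is the product of surviving each interval: (1 − 0.31546) × (1 − 0.37608) × (1 − 0.60245) × (1 − 0.59772) × (1 − 0.70063) × (1 − 0.84913).
= 0.68454 × 0.62392 × 0.39755 × 0.40228 × 0.29937 × 0.15087 = 0.003085.

0.003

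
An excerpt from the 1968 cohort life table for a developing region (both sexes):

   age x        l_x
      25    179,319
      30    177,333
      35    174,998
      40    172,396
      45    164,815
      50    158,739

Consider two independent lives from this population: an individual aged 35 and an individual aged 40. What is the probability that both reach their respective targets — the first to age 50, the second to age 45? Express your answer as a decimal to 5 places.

p₁ = l_50/l_35 = 158,739/174,998 = 0.907090; p₂ = l_45/l_40 = 164,815/172,396 = 0.956026.
P(both) = p₁ × p₂ = 0.907090 × 0.956026 = 0.867202.

0.86720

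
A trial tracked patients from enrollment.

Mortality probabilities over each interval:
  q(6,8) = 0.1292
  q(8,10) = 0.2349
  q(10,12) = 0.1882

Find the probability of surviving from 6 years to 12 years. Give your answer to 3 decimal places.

P(survive 6→12) = (1 − 0.1292) × (1 − 0.2349) × (1 − 0.1882).
= 0.8708 × 0.7651 × 0.8118 = 0.540861.

0.541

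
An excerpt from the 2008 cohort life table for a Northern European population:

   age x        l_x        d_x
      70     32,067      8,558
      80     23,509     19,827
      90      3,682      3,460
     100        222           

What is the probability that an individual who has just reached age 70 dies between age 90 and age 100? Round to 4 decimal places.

We want 20|10q70 = (l_90 − l_100)/l_70.
This is the probability of reaching 90 but not 100, conditional on being alive at 70: (l_90 − l_100) / l_70.
= (3,682 − 222) / 32,067 = 3,460 / 32,067 = 0.107899.

0.1079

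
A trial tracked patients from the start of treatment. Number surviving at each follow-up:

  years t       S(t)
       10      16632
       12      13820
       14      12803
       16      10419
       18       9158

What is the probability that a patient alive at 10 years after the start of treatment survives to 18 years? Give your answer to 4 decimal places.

0.5506

The conditional survival probability is S(18)/S(10) = 9158/16632 = 0.550625.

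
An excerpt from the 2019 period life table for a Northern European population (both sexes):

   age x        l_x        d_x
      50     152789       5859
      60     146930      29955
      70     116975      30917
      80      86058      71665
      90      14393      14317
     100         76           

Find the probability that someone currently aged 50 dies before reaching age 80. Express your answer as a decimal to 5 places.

P(die before 80 | alive at 50) = 1 − l_80/l_50 = 1 − 86058/152789 = (66731)/152789 = 0.436753.

0.43675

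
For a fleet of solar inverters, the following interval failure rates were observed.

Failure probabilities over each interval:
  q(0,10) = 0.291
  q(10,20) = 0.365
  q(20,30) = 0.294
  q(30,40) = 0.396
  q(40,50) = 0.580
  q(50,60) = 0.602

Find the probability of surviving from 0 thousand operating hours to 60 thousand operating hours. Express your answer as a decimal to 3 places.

The overall survival probability is (1 − 0.291) × (1 − 0.365) × (1 − 0.294) × (1 − 0.396) × (1 − 0.580) × (1 − 0.602).
= 0.709 × 0.635 × 0.706 × 0.604 × 0.420 × 0.398 = 0.032092.

0.032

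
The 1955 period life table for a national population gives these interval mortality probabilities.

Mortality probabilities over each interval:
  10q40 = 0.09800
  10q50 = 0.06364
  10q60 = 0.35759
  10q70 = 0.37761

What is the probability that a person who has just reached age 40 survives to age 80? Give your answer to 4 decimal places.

0.3377

Survival from 40 to 80 is the product of surviving each interval: (1 − 0.09800) × (1 − 0.06364) × (1 − 0.35759) × (1 − 0.37761).
= 0.90200 × 0.93636 × 0.64241 × 0.62239 = 0.337695.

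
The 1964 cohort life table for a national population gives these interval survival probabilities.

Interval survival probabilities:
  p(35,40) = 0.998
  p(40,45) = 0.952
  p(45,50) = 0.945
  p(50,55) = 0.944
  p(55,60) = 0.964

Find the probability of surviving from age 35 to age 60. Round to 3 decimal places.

P(survive 35→60) = 0.998 × 0.952 × 0.945 × 0.944 × 0.964.
= 0.817049.

0.817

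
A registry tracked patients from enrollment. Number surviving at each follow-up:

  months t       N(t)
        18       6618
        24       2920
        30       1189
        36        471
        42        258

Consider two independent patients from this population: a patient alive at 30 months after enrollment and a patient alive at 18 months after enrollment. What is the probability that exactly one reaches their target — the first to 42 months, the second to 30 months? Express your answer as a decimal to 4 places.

0.3187

p₁ = N(42)/N(30) = 258/1189 = 0.216989; p₂ = N(30)/N(18) = 1189/6618 = 0.179662.
P(exactly one) = p₁(1−p₂) + (1−p₁)p₂ = 0.178004 + 0.140677 = 0.318682.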